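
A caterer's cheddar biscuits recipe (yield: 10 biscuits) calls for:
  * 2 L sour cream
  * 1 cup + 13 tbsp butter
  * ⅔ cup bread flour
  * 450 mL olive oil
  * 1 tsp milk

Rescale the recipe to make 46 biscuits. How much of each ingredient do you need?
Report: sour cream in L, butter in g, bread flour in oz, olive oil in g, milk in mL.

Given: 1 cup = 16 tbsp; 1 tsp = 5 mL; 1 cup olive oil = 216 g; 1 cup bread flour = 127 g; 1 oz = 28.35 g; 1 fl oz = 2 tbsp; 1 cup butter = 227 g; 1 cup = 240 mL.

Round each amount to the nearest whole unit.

Scaling factor: 46/10 = 23/5 = 4.6.
sour cream: 2 L × 23/5 ≈ 9 L
butter: (1 cup + 13 tbsp = 1.8125 cup) × 23/5 × 227 g/cup ≈ 1893 g
bread flour: 2/3 cup × 23/5 × 127 g/cup ÷ 28.35 g/oz ≈ 14 oz
olive oil: 450 mL × 23/5 ÷ 240 mL/cup × 216 g/cup = 1863 g
milk: 1 tsp × 23/5 × 5 mL/tsp = 23 mL

sour cream: 9 L; butter: 1893 g; bread flour: 14 oz; olive oil: 1863 g; milk: 23 mL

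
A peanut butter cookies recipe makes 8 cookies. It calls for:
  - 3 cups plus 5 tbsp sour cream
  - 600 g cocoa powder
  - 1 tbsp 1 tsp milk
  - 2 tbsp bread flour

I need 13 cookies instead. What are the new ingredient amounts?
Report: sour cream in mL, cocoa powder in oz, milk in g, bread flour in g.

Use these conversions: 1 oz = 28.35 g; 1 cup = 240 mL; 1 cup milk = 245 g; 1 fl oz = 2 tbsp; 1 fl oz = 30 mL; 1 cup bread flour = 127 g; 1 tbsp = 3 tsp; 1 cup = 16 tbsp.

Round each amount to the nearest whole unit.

sour cream: 1292 mL; cocoa powder: 34 oz; milk: 33 g; bread flour: 26 g

Scaling factor: 13/8 = 1.625.
sour cream: (3 cup + 5 tbsp = 3.3125 cup) × 13/8 × 240 mL/cup ≈ 1292 mL
cocoa powder: 600 g × 13/8 ÷ 28.35 g/oz ≈ 34 oz
milk: (1 tbsp + 1 tsp = 4/3 tbsp) × 13/8 ÷ 16 tbsp/cup × 245 g/cup ≈ 33 g
bread flour: 2 tbsp × 13/8 ÷ 16 tbsp/cup × 127 g/cup ≈ 26 g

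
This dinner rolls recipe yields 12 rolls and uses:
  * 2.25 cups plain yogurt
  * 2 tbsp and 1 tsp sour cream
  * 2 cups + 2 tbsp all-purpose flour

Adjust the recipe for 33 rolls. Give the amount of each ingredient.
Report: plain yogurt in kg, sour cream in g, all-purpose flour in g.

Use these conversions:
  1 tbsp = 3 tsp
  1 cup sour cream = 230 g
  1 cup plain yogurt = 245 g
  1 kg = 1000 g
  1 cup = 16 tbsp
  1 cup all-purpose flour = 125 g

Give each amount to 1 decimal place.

plain yogurt: 1.5 kg; sour cream: 92.2 g; all-purpose flour: 730.5 g

Scaling factor: 33/12 = 11/4 = 2.75.
plain yogurt: 2.25 cup × 11/4 × 245 g/cup ÷ 1000 g/kg ≈ 1.5 kg
sour cream: (2 tbsp + 1 tsp = 7/3 tbsp) × 11/4 ÷ 16 tbsp/cup × 230 g/cup ≈ 92.2 g
all-purpose flour: (2 cup + 2 tbsp = 2.125 cup) × 11/4 × 125 g/cup ≈ 730.5 g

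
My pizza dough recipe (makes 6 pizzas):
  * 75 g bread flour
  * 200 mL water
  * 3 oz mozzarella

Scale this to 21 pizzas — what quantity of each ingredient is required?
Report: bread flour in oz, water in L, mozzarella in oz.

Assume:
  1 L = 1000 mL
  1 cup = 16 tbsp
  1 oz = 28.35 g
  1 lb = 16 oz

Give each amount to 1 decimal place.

Scaling factor: 21/6 = 7/2 = 3.5.
bread flour: 75 g × 7/2 ÷ 28.35 g/oz ≈ 9.3 oz
water: 200 mL × 7/2 ÷ 1000 mL/L = 0.7 L
mozzarella: 3 oz × 7/2 = 10.5 oz

bread flour: 9.3 oz; water: 0.7 L; mozzarella: 10.5 oz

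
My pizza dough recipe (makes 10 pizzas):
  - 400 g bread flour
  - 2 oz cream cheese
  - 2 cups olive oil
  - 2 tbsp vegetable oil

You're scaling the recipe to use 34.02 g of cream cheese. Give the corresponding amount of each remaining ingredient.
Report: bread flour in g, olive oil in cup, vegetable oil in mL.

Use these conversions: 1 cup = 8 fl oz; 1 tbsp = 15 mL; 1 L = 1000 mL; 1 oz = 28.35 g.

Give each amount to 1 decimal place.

The original recipe has 56.7 g of cream cheese, so the scaling factor is 34.02 ÷ 56.7 = 3/5 = 0.6.
bread flour: 400 g × 3/5 = 240.0 g
olive oil: 2 cup × 3/5 = 1.2 cup
vegetable oil: 2 tbsp × 3/5 × 15 mL/tbsp = 18.0 mL

bread flour: 240.0 g; olive oil: 1.2 cup; vegetable oil: 18.0 mL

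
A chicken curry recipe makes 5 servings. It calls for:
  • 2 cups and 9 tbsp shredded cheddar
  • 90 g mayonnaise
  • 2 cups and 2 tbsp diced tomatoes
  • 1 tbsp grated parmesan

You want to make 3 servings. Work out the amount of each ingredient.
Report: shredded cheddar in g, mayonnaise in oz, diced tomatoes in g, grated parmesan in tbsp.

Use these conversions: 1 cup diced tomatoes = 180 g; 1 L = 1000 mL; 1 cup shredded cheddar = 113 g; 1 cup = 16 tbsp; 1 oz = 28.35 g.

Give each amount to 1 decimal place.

shredded cheddar: 173.7 g; mayonnaise: 1.9 oz; diced tomatoes: 229.5 g; grated parmesan: 0.6 tbsp

Scaling factor: 3/5 = 0.6.
shredded cheddar: (2 cup + 9 tbsp = 2.5625 cup) × 3/5 × 113 g/cup ≈ 173.7 g
mayonnaise: 90 g × 3/5 ÷ 28.35 g/oz ≈ 1.9 oz
diced tomatoes: (2 cup + 2 tbsp = 2.125 cup) × 3/5 × 180 g/cup = 229.5 g
grated parmesan: 1 tbsp × 3/5 = 0.6 tbsp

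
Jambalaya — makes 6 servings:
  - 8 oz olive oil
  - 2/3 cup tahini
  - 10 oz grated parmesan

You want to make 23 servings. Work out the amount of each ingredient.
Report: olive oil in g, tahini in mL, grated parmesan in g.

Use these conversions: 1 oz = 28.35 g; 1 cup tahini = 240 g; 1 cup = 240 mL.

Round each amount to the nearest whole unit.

Scaling factor: 23/6.
olive oil: 8 oz × 23/6 × 28.35 g/oz ≈ 869 g
tahini: 2/3 cup × 23/6 × 240 mL/cup ≈ 613 mL
grated parmesan: 10 oz × 23/6 × 28.35 g/oz ≈ 1087 g

olive oil: 869 g; tahini: 613 mL; grated parmesan: 1087 g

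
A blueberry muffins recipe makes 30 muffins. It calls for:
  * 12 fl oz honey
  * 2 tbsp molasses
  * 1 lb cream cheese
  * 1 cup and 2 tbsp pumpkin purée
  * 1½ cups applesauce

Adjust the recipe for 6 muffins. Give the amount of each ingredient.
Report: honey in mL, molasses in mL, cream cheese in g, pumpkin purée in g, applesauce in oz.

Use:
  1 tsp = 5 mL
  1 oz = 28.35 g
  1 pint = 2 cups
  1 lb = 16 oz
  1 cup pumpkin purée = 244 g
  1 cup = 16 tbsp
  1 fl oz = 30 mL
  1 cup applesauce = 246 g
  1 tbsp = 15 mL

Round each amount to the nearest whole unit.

honey: 72 mL; molasses: 6 mL; cream cheese: 91 g; pumpkin purée: 55 g; applesauce: 3 oz

Scaling factor: 6/30 = 1/5 = 0.2.
honey: 12 fl oz × 1/5 × 30 mL/fl oz = 72 mL
molasses: 2 tbsp × 1/5 × 15 mL/tbsp = 6 mL
cream cheese: 1 lb × 1/5 × 16 oz/lb × 28.35 g/oz ≈ 91 g
pumpkin purée: (1 cup + 2 tbsp = 1.125 cup) × 1/5 × 244 g/cup ≈ 55 g
applesauce: 1.5 cup × 1/5 × 246 g/cup ÷ 28.35 g/oz ≈ 3 oz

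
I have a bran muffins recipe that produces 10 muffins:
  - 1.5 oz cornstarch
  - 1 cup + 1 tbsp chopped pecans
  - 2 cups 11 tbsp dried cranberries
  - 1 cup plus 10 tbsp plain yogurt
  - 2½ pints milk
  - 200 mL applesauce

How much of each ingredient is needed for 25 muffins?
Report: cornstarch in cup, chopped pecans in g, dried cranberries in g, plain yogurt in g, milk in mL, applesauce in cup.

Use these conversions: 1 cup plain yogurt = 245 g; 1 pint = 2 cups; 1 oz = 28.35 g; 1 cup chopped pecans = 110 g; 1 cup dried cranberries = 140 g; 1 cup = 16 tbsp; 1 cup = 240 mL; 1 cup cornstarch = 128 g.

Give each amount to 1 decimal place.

cornstarch: 0.8 cup; chopped pecans: 292.2 g; dried cranberries: 940.6 g; plain yogurt: 995.3 g; milk: 3000.0 mL; applesauce: 2.1 cup

Scaling factor: 25/10 = 5/2 = 2.5.
cornstarch: 1.5 oz × 5/2 × 28.35 g/oz ÷ 128 g/cup ≈ 0.8 cup
chopped pecans: (1 cup + 1 tbsp = 1.0625 cup) × 5/2 × 110 g/cup ≈ 292.2 g
dried cranberries: (2 cup + 11 tbsp = 2.6875 cup) × 5/2 × 140 g/cup ≈ 940.6 g
plain yogurt: (1 cup + 10 tbsp = 1.625 cup) × 5/2 × 245 g/cup ≈ 995.3 g
milk: 2.5 pint × 5/2 × 2 cup/pint × 240 mL/cup = 3000.0 mL
applesauce: 200 mL × 5/2 ÷ 240 mL/cup ≈ 2.1 cup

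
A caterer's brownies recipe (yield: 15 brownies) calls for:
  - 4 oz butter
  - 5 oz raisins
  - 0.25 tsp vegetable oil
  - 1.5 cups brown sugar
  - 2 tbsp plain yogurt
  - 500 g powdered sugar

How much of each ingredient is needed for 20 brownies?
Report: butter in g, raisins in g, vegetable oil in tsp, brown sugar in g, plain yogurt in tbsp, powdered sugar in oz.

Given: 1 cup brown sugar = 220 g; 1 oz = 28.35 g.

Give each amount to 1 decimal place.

Scaling factor: 20/15 = 4/3.
butter: 4 oz × 4/3 × 28.35 g/oz = 151.2 g
raisins: 5 oz × 4/3 × 28.35 g/oz = 189.0 g
vegetable oil: 0.25 tsp × 4/3 ≈ 0.3 tsp
brown sugar: 1.5 cup × 4/3 × 220 g/cup = 440.0 g
plain yogurt: 2 tbsp × 4/3 ≈ 2.7 tbsp
powdered sugar: 500 g × 4/3 ÷ 28.35 g/oz ≈ 23.5 oz

butter: 151.2 g; raisins: 189.0 g; vegetable oil: 0.3 tsp; brown sugar: 440.0 g; plain yogurt: 2.7 tbsp; powdered sugar: 23.5 oz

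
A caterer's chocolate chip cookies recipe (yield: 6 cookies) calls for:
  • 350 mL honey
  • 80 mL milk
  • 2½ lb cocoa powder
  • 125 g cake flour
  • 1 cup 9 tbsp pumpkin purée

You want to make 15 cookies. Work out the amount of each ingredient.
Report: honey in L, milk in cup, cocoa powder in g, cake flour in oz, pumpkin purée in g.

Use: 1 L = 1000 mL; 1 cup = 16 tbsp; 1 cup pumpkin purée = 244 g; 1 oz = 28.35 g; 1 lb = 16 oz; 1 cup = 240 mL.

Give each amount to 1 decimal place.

Scaling factor: 15/6 = 5/2 = 2.5.
honey: 350 mL × 5/2 ÷ 1000 mL/L ≈ 0.9 L
milk: 80 mL × 5/2 ÷ 240 mL/cup ≈ 0.8 cup
cocoa powder: 2.5 lb × 5/2 × 16 oz/lb × 28.35 g/oz = 2835.0 g
cake flour: 125 g × 5/2 ÷ 28.35 g/oz ≈ 11.0 oz
pumpkin purée: (1 cup + 9 tbsp = 1.5625 cup) × 5/2 × 244 g/cup ≈ 953.1 g

honey: 0.9 L; milk: 0.8 cup; cocoa powder: 2835.0 g; cake flour: 11.0 oz; pumpkin purée: 953.1 g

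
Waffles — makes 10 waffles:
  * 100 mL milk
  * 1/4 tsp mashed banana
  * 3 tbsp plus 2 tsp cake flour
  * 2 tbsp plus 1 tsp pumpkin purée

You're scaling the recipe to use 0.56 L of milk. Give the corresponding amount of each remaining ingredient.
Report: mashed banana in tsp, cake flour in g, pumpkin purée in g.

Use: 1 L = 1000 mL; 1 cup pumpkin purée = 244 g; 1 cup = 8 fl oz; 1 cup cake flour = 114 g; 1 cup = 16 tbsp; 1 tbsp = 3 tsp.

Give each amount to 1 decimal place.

mashed banana: 1.4 tsp; cake flour: 146.3 g; pumpkin purée: 199.3 g

The original recipe has 0.1 L of milk, so the scaling factor is 0.56 ÷ 0.1 = 28/5 = 5.6.
mashed banana: 0.25 tsp × 28/5 = 1.4 tsp
cake flour: (3 tbsp + 2 tsp = 11/3 tbsp) × 28/5 ÷ 16 tbsp/cup × 114 g/cup = 146.3 g
pumpkin purée: (2 tbsp + 1 tsp = 7/3 tbsp) × 28/5 ÷ 16 tbsp/cup × 244 g/cup ≈ 199.3 g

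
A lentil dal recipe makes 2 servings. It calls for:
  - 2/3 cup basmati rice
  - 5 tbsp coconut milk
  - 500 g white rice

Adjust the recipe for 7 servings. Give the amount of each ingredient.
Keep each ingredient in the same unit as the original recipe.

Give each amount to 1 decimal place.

basmati rice: 2.3 cup; coconut milk: 17.5 tbsp; white rice: 1750.0 g

Scaling factor: 7/2 = 3.5.
basmati rice: 2/3 cup × 7/2 ≈ 2.3 cup
coconut milk: 5 tbsp × 7/2 = 17.5 tbsp
white rice: 500 g × 7/2 = 1750.0 g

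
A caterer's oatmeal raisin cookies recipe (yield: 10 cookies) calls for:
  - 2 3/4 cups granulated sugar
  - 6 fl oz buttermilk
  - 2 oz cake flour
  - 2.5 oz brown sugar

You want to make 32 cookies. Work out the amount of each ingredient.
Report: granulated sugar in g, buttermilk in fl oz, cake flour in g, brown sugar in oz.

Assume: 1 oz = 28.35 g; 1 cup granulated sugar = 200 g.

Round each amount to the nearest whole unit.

granulated sugar: 1760 g; buttermilk: 19 fl oz; cake flour: 181 g; brown sugar: 8 oz

Scaling factor: 32/10 = 16/5 = 3.2.
granulated sugar: 2.75 cup × 16/5 × 200 g/cup = 1760 g
buttermilk: 6 fl oz × 16/5 ≈ 19 fl oz
cake flour: 2 oz × 16/5 × 28.35 g/oz ≈ 181 g
brown sugar: 2.5 oz × 16/5 = 8 oz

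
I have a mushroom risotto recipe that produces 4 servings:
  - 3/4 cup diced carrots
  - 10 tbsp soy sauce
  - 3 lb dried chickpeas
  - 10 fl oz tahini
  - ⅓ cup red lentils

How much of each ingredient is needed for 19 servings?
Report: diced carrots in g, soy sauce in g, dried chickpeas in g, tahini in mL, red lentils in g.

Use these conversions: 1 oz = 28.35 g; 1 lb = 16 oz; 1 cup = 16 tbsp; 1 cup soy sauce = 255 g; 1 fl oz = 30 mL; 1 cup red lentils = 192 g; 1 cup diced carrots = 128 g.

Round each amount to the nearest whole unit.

diced carrots: 456 g; soy sauce: 757 g; dried chickpeas: 6464 g; tahini: 1425 mL; red lentils: 304 g

Scaling factor: 19/4 = 4.75.
diced carrots: 0.75 cup × 19/4 × 128 g/cup = 456 g
soy sauce: 10 tbsp × 19/4 ÷ 16 tbsp/cup × 255 g/cup ≈ 757 g
dried chickpeas: 3 lb × 19/4 × 16 oz/lb × 28.35 g/oz ≈ 6464 g
tahini: 10 fl oz × 19/4 × 30 mL/fl oz = 1425 mL
red lentils: 1/3 cup × 19/4 × 192 g/cup = 304 g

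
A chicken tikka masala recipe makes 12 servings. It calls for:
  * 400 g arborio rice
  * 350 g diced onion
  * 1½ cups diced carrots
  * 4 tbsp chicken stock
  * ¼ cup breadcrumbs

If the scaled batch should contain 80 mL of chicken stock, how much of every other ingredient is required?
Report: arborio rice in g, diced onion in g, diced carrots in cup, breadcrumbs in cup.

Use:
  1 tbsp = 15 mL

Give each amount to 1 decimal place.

arborio rice: 533.3 g; diced onion: 466.7 g; diced carrots: 2.0 cup; breadcrumbs: 0.3 cup

The original recipe has 60 mL of chicken stock, so the scaling factor is 80 ÷ 60 = 4/3.
arborio rice: 400 g × 4/3 ≈ 533.3 g
diced onion: 350 g × 4/3 ≈ 466.7 g
diced carrots: 1.5 cup × 4/3 = 2.0 cup
breadcrumbs: 0.25 cup × 4/3 ≈ 0.3 cup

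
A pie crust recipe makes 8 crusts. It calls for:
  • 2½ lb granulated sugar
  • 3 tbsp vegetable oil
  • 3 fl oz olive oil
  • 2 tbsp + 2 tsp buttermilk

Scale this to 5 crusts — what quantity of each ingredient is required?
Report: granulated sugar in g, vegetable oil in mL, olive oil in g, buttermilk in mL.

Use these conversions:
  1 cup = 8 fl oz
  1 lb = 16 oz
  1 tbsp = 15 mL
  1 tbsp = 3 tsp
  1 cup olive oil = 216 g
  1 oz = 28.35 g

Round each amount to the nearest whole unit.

granulated sugar: 709 g; vegetable oil: 28 mL; olive oil: 51 g; buttermilk: 25 mL

Scaling factor: 5/8 = 0.625.
granulated sugar: 2.5 lb × 5/8 × 16 oz/lb × 28.35 g/oz ≈ 709 g
vegetable oil: 3 tbsp × 5/8 × 15 mL/tbsp ≈ 28 mL
olive oil: 3 fl oz × 5/8 ÷ 8 fl oz/cup × 216 g/cup ≈ 51 g
buttermilk: (2 tbsp + 2 tsp = 8/3 tbsp) × 5/8 × 15 mL/tbsp = 25 mL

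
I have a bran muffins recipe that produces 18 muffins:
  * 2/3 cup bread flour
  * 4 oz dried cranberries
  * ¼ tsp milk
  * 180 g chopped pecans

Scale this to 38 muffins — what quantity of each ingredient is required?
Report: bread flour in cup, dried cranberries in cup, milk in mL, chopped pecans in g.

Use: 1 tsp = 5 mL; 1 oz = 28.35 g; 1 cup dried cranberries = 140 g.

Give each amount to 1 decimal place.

bread flour: 1.4 cup; dried cranberries: 1.7 cup; milk: 2.6 mL; chopped pecans: 380.0 g

Scaling factor: 38/18 = 19/9.
bread flour: 2/3 cup × 19/9 ≈ 1.4 cup
dried cranberries: 4 oz × 19/9 × 28.35 g/oz ÷ 140 g/cup ≈ 1.7 cup
milk: 0.25 tsp × 19/9 × 5 mL/tsp ≈ 2.6 mL
chopped pecans: 180 g × 19/9 = 380.0 g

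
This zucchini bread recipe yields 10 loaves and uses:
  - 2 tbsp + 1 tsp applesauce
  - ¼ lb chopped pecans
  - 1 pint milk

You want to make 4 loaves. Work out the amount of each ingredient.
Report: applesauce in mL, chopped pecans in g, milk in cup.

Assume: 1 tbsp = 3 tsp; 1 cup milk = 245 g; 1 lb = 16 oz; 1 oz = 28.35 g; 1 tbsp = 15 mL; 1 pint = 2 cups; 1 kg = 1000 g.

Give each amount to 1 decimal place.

applesauce: 14.0 mL; chopped pecans: 45.4 g; milk: 0.8 cup

Scaling factor: 4/10 = 2/5 = 0.4.
applesauce: (2 tbsp + 1 tsp = 7/3 tbsp) × 2/5 × 15 mL/tbsp = 14.0 mL
chopped pecans: 0.25 lb × 2/5 × 16 oz/lb × 28.35 g/oz ≈ 45.4 g
milk: 1 pint × 2/5 × 2 cup/pint = 0.8 cup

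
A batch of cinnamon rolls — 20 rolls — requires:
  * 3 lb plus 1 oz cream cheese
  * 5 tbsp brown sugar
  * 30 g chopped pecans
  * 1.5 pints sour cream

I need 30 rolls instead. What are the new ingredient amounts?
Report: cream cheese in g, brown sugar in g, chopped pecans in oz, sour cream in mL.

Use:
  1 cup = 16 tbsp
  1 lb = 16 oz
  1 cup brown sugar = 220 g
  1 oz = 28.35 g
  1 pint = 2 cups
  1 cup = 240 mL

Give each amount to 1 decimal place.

Scaling factor: 30/20 = 3/2 = 1.5.
cream cheese: (3 lb + 1 oz = 3.0625 lb) × 3/2 × 16 oz/lb × 28.35 g/oz ≈ 2083.7 g
brown sugar: 5 tbsp × 3/2 ÷ 16 tbsp/cup × 220 g/cup ≈ 103.1 g
chopped pecans: 30 g × 3/2 ÷ 28.35 g/oz ≈ 1.6 oz
sour cream: 1.5 pint × 3/2 × 2 cup/pint × 240 mL/cup = 1080.0 mL

cream cheese: 2083.7 g; brown sugar: 103.1 g; chopped pecans: 1.6 oz; sour cream: 1080.0 mL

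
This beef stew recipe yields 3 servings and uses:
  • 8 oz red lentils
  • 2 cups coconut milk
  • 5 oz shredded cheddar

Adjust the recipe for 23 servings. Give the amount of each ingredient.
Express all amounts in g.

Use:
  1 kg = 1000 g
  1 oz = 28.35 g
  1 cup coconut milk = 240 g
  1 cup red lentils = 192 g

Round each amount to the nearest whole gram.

red lentils: 1739 g; coconut milk: 3680 g; shredded cheddar: 1087 g

Scaling factor: 23/3.
red lentils: 8 oz × 23/3 × 28.35 g/oz ≈ 1739 g
coconut milk: 2 cup × 23/3 × 240 g/cup = 3680 g
shredded cheddar: 5 oz × 23/3 × 28.35 g/oz ≈ 1087 g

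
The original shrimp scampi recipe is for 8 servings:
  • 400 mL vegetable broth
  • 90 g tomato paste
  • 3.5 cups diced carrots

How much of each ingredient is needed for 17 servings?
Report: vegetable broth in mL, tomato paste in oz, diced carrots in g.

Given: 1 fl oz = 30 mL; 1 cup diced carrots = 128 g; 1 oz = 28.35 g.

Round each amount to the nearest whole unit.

Scaling factor: 17/8 = 2.125.
vegetable broth: 400 mL × 17/8 = 850 mL
tomato paste: 90 g × 17/8 ÷ 28.35 g/oz ≈ 7 oz
diced carrots: 3.5 cup × 17/8 × 128 g/cup = 952 g

vegetable broth: 850 mL; tomato paste: 7 oz; diced carrots: 952 g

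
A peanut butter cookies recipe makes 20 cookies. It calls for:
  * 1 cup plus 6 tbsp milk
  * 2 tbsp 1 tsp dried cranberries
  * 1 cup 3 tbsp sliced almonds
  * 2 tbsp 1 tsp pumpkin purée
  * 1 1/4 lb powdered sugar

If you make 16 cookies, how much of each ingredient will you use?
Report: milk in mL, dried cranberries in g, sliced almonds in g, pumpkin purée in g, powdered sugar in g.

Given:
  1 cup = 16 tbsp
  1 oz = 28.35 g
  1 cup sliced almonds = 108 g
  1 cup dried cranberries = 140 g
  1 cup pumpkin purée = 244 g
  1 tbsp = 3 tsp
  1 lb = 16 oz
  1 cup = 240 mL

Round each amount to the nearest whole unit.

milk: 264 mL; dried cranberries: 16 g; sliced almonds: 103 g; pumpkin purée: 28 g; powdered sugar: 454 g

Scaling factor: 16/20 = 4/5 = 0.8.
milk: (1 cup + 6 tbsp = 1.375 cup) × 4/5 × 240 mL/cup = 264 mL
dried cranberries: (2 tbsp + 1 tsp = 7/3 tbsp) × 4/5 ÷ 16 tbsp/cup × 140 g/cup ≈ 16 g
sliced almonds: (1 cup + 3 tbsp = 1.1875 cup) × 4/5 × 108 g/cup ≈ 103 g
pumpkin purée: (2 tbsp + 1 tsp = 7/3 tbsp) × 4/5 ÷ 16 tbsp/cup × 244 g/cup ≈ 28 g
powdered sugar: 1.25 lb × 4/5 × 16 oz/lb × 28.35 g/oz ≈ 454 g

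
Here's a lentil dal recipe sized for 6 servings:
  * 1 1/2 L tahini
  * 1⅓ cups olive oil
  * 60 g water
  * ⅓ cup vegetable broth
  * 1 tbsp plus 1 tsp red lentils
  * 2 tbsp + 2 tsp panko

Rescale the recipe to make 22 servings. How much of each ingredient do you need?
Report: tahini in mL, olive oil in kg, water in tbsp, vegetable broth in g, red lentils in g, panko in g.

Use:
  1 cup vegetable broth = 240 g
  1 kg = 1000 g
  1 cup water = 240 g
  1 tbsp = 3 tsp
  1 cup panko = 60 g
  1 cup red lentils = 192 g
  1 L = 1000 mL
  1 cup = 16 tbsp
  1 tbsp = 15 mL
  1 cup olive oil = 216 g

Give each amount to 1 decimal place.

Scaling factor: 22/6 = 11/3.
tahini: 1.5 L × 11/3 × 1000 mL/L = 5500.0 mL
olive oil: 4/3 cup × 11/3 × 216 g/cup ÷ 1000 g/kg ≈ 1.1 kg
water: 60 g × 11/3 ÷ 240 g/cup × 16 tbsp/cup ≈ 14.7 tbsp
vegetable broth: 1/3 cup × 11/3 × 240 g/cup ≈ 293.3 g
red lentils: (1 tbsp + 1 tsp = 4/3 tbsp) × 11/3 ÷ 16 tbsp/cup × 192 g/cup ≈ 58.7 g
panko: (2 tbsp + 2 tsp = 8/3 tbsp) × 11/3 ÷ 16 tbsp/cup × 60 g/cup ≈ 36.7 g

tahini: 5500.0 mL; olive oil: 1.1 kg; water: 14.7 tbsp; vegetable broth: 293.3 g; red lentils: 58.7 g; panko: 36.7 g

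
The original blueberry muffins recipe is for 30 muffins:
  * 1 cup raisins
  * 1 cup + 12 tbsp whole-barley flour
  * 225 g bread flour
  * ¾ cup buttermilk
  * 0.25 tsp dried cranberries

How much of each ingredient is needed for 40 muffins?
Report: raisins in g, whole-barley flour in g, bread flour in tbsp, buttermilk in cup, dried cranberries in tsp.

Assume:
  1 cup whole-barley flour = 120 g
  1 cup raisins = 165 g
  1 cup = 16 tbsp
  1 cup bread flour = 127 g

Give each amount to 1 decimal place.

raisins: 220.0 g; whole-barley flour: 280.0 g; bread flour: 37.8 tbsp; buttermilk: 1.0 cup; dried cranberries: 0.3 tsp

Scaling factor: 40/30 = 4/3.
raisins: 1 cup × 4/3 × 165 g/cup = 220.0 g
whole-barley flour: (1 cup + 12 tbsp = 1.75 cup) × 4/3 × 120 g/cup = 280.0 g
bread flour: 225 g × 4/3 ÷ 127 g/cup × 16 tbsp/cup ≈ 37.8 tbsp
buttermilk: 0.75 cup × 4/3 = 1.0 cup
dried cranberries: 0.25 tsp × 4/3 ≈ 0.3 tsp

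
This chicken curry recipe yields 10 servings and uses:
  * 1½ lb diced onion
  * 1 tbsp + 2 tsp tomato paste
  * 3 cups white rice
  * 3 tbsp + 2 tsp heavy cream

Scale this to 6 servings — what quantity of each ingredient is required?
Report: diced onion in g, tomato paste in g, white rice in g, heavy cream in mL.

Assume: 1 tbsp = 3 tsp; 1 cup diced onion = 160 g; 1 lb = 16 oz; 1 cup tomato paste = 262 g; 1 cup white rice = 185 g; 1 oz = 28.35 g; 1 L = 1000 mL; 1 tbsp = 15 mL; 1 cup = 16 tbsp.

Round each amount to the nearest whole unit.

Scaling factor: 6/10 = 3/5 = 0.6.
diced onion: 1.5 lb × 3/5 × 16 oz/lb × 28.35 g/oz ≈ 408 g
tomato paste: (1 tbsp + 2 tsp = 5/3 tbsp) × 3/5 ÷ 16 tbsp/cup × 262 g/cup ≈ 16 g
white rice: 3 cup × 3/5 × 185 g/cup = 333 g
heavy cream: (3 tbsp + 2 tsp = 11/3 tbsp) × 3/5 × 15 mL/tbsp = 33 mL

diced onion: 408 g; tomato paste: 16 g; white rice: 333 g; heavy cream: 33 mL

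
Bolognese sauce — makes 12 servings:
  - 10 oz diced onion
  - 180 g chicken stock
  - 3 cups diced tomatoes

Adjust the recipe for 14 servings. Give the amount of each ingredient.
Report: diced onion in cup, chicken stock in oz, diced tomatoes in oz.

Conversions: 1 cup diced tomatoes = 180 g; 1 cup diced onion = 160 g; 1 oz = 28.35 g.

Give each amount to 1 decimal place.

Scaling factor: 14/12 = 7/6.
diced onion: 10 oz × 7/6 × 28.35 g/oz ÷ 160 g/cup ≈ 2.1 cup
chicken stock: 180 g × 7/6 ÷ 28.35 g/oz ≈ 7.4 oz
diced tomatoes: 3 cup × 7/6 × 180 g/cup ÷ 28.35 g/oz ≈ 22.2 oz

diced onion: 2.1 cup; chicken stock: 7.4 oz; diced tomatoes: 22.2 oz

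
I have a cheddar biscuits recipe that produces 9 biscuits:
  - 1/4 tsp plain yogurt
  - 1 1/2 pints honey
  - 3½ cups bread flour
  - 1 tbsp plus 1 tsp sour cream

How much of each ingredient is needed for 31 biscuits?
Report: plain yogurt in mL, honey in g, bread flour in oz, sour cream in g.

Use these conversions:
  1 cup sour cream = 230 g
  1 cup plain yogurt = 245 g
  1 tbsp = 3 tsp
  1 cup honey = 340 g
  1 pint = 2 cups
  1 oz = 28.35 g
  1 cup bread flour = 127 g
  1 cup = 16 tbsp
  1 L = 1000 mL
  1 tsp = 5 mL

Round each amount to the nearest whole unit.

plain yogurt: 4 mL; honey: 3513 g; bread flour: 54 oz; sour cream: 66 g

Scaling factor: 31/9.
plain yogurt: 0.25 tsp × 31/9 × 5 mL/tsp ≈ 4 mL
honey: 1.5 pint × 31/9 × 2 cup/pint × 340 g/cup ≈ 3513 g
bread flour: 3.5 cup × 31/9 × 127 g/cup ÷ 28.35 g/oz ≈ 54 oz
sour cream: (1 tbsp + 1 tsp = 4/3 tbsp) × 31/9 ÷ 16 tbsp/cup × 230 g/cup ≈ 66 g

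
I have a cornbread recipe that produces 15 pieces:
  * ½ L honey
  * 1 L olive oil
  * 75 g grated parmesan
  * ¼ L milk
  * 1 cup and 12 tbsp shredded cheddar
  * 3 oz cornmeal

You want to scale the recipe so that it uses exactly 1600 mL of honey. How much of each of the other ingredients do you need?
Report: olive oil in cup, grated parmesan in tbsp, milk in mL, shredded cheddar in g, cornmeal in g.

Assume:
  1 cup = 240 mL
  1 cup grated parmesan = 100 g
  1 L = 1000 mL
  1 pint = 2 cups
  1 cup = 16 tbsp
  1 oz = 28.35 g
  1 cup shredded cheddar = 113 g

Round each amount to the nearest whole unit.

olive oil: 13 cup; grated parmesan: 38 tbsp; milk: 800 mL; shredded cheddar: 633 g; cornmeal: 272 g

The original recipe has 500 mL of honey, so the scaling factor is 1600 ÷ 500 = 16/5 = 3.2.
olive oil: 1 L × 16/5 × 1000 mL/L ÷ 240 mL/cup ≈ 13 cup
grated parmesan: 75 g × 16/5 ÷ 100 g/cup × 16 tbsp/cup ≈ 38 tbsp
milk: 0.25 L × 16/5 × 1000 mL/L = 800 mL
shredded cheddar: (1 cup + 12 tbsp = 1.75 cup) × 16/5 × 113 g/cup ≈ 633 g
cornmeal: 3 oz × 16/5 × 28.35 g/oz ≈ 272 g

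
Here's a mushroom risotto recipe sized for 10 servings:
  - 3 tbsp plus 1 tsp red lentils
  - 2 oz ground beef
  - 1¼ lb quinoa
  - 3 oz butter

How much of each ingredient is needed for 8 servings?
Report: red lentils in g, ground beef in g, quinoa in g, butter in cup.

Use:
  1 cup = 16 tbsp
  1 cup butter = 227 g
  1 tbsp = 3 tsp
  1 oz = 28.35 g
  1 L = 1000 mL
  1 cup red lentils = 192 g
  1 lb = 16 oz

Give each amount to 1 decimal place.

Scaling factor: 8/10 = 4/5 = 0.8.
red lentils: (3 tbsp + 1 tsp = 10/3 tbsp) × 4/5 ÷ 16 tbsp/cup × 192 g/cup = 32.0 g
ground beef: 2 oz × 4/5 × 28.35 g/oz ≈ 45.4 g
quinoa: 1.25 lb × 4/5 × 16 oz/lb × 28.35 g/oz = 453.6 g
butter: 3 oz × 4/5 × 28.35 g/oz ÷ 227 g/cup ≈ 0.3 cup

red lentils: 32.0 g; ground beef: 45.4 g; quinoa: 453.6 g; butter: 0.3 cup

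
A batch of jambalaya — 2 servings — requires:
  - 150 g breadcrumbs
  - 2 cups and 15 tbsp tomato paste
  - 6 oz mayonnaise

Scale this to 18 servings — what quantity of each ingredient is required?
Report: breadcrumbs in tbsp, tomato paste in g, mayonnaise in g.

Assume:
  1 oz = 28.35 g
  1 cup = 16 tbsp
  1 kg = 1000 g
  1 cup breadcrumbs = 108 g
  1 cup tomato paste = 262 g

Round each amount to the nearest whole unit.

Scaling factor: 18/2 = 9.
breadcrumbs: 150 g × 9 ÷ 108 g/cup × 16 tbsp/cup = 200 tbsp
tomato paste: (2 cup + 15 tbsp = 2.9375 cup) × 9 × 262 g/cup ≈ 6927 g
mayonnaise: 6 oz × 9 × 28.35 g/oz ≈ 1531 g

breadcrumbs: 200 tbsp; tomato paste: 6927 g; mayonnaise: 1531 g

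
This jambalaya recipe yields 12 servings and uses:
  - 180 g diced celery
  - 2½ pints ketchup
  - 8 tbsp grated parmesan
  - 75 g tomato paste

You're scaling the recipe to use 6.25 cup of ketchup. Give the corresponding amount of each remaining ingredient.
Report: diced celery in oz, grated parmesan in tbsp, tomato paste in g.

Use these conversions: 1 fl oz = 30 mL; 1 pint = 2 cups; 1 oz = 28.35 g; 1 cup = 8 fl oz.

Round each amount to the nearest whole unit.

The original recipe has 5 cup of ketchup, so the scaling factor is 6.25 ÷ 5 = 5/4 = 1.25.
diced celery: 180 g × 5/4 ÷ 28.35 g/oz ≈ 8 oz
grated parmesan: 8 tbsp × 5/4 = 10 tbsp
tomato paste: 75 g × 5/4 ≈ 94 g

diced celery: 8 oz; grated parmesan: 10 tbsp; tomato paste: 94 g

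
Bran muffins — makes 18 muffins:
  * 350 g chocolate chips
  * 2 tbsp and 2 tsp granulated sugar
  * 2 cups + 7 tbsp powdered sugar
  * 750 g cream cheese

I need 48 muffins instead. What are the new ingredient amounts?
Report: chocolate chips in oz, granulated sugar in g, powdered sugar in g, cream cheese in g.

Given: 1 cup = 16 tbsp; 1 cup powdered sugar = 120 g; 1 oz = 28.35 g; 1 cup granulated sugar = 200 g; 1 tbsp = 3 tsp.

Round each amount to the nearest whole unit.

Scaling factor: 48/18 = 8/3.
chocolate chips: 350 g × 8/3 ÷ 28.35 g/oz ≈ 33 oz
granulated sugar: (2 tbsp + 2 tsp = 8/3 tbsp) × 8/3 ÷ 16 tbsp/cup × 200 g/cup ≈ 89 g
powdered sugar: (2 cup + 7 tbsp = 2.4375 cup) × 8/3 × 120 g/cup = 780 g
cream cheese: 750 g × 8/3 = 2000 g

chocolate chips: 33 oz; granulated sugar: 89 g; powdered sugar: 780 g; cream cheese: 2000 g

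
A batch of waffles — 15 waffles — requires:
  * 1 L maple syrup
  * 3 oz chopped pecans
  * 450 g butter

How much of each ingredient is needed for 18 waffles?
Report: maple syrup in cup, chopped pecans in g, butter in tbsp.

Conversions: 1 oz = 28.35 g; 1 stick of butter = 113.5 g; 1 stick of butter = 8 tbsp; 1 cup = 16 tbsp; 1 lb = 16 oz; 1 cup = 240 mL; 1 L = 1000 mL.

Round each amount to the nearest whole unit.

Scaling factor: 18/15 = 6/5 = 1.2.
maple syrup: 1 L × 6/5 × 1000 mL/L ÷ 240 mL/cup = 5 cup
chopped pecans: 3 oz × 6/5 × 28.35 g/oz ≈ 102 g
butter: 450 g × 6/5 ÷ 113.5 g/stick × 8 tbsp/stick ≈ 38 tbsp

maple syrup: 5 cup; chopped pecans: 102 g; butter: 38 tbsp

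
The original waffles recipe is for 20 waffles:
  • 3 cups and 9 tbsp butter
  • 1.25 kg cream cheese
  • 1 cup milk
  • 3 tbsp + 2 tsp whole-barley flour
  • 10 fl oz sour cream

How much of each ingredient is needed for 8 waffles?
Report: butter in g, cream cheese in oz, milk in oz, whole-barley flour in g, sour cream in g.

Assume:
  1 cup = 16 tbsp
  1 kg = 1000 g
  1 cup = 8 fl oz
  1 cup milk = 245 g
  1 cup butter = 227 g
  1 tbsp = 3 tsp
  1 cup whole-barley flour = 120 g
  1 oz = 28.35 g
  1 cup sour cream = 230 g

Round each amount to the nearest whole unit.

Scaling factor: 8/20 = 2/5 = 0.4.
butter: (3 cup + 9 tbsp = 3.5625 cup) × 2/5 × 227 g/cup ≈ 323 g
cream cheese: 1.25 kg × 2/5 × 1000 g/kg ÷ 28.35 g/oz ≈ 18 oz
milk: 1 cup × 2/5 × 245 g/cup ÷ 28.35 g/oz ≈ 3 oz
whole-barley flour: (3 tbsp + 2 tsp = 11/3 tbsp) × 2/5 ÷ 16 tbsp/cup × 120 g/cup = 11 g
sour cream: 10 fl oz × 2/5 ÷ 8 fl oz/cup × 230 g/cup = 115 g

butter: 323 g; cream cheese: 18 oz; milk: 3 oz; whole-barley flour: 11 g; sour cream: 115 g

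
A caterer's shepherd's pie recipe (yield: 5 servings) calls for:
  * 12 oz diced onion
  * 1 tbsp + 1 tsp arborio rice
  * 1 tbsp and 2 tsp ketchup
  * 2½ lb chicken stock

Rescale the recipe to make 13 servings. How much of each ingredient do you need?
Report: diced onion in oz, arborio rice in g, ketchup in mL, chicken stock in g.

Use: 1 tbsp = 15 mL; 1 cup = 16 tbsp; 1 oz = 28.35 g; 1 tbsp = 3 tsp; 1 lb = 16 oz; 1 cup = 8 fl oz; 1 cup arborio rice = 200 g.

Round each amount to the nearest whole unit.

diced onion: 31 oz; arborio rice: 43 g; ketchup: 65 mL; chicken stock: 2948 g

Scaling factor: 13/5 = 2.6.
diced onion: 12 oz × 13/5 ≈ 31 oz
arborio rice: (1 tbsp + 1 tsp = 4/3 tbsp) × 13/5 ÷ 16 tbsp/cup × 200 g/cup ≈ 43 g
ketchup: (1 tbsp + 2 tsp = 5/3 tbsp) × 13/5 × 15 mL/tbsp = 65 mL
chicken stock: 2.5 lb × 13/5 × 16 oz/lb × 28.35 g/oz ≈ 2948 g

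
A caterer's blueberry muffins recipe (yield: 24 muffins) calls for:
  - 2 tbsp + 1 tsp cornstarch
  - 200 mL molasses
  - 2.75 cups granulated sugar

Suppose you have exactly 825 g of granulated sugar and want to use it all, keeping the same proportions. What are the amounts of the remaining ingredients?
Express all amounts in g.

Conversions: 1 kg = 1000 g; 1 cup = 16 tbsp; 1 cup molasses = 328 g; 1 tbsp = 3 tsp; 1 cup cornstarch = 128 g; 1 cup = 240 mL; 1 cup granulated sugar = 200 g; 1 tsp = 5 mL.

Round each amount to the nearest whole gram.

cornstarch: 28 g; molasses: 410 g

The original recipe has 550 g of granulated sugar, so the scaling factor is 825 ÷ 550 = 3/2 = 1.5.
cornstarch: (2 tbsp + 1 tsp = 7/3 tbsp) × 3/2 ÷ 16 tbsp/cup × 128 g/cup = 28 g
molasses: 200 mL × 3/2 ÷ 240 mL/cup × 328 g/cup = 410 g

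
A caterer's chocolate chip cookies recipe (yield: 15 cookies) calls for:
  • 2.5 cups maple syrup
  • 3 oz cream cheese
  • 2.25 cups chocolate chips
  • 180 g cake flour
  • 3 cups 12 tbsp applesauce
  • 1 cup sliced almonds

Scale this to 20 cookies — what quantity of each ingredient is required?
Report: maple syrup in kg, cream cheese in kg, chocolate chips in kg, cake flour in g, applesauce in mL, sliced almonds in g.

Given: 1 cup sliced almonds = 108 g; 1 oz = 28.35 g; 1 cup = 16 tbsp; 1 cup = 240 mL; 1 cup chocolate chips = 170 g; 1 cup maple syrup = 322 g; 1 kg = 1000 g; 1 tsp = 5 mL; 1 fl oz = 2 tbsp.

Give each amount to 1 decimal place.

maple syrup: 1.1 kg; cream cheese: 0.1 kg; chocolate chips: 0.5 kg; cake flour: 240.0 g; applesauce: 1200.0 mL; sliced almonds: 144.0 g

Scaling factor: 20/15 = 4/3.
maple syrup: 2.5 cup × 4/3 × 322 g/cup ÷ 1000 g/kg ≈ 1.1 kg
cream cheese: 3 oz × 4/3 × 28.35 g/oz ÷ 1000 g/kg ≈ 0.1 kg
chocolate chips: 2.25 cup × 4/3 × 170 g/cup ÷ 1000 g/kg ≈ 0.5 kg
cake flour: 180 g × 4/3 = 240.0 g
applesauce: (3 cup + 12 tbsp = 3.75 cup) × 4/3 × 240 mL/cup = 1200.0 mL
sliced almonds: 1 cup × 4/3 × 108 g/cup = 144.0 g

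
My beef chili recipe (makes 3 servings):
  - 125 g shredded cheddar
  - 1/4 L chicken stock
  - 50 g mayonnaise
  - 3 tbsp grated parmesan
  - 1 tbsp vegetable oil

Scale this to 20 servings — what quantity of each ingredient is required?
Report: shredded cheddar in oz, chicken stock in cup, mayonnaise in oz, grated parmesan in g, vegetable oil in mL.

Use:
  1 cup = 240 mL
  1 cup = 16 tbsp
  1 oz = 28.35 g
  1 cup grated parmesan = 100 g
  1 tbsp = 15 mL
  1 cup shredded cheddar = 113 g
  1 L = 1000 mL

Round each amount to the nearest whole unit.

Scaling factor: 20/3.
shredded cheddar: 125 g × 20/3 ÷ 28.35 g/oz ≈ 29 oz
chicken stock: 0.25 L × 20/3 × 1000 mL/L ÷ 240 mL/cup ≈ 7 cup
mayonnaise: 50 g × 20/3 ÷ 28.35 g/oz ≈ 12 oz
grated parmesan: 3 tbsp × 20/3 ÷ 16 tbsp/cup × 100 g/cup = 125 g
vegetable oil: 1 tbsp × 20/3 × 15 mL/tbsp = 100 mL

shredded cheddar: 29 oz; chicken stock: 7 cup; mayonnaise: 12 oz; grated parmesan: 125 g; vegetable oil: 100 mL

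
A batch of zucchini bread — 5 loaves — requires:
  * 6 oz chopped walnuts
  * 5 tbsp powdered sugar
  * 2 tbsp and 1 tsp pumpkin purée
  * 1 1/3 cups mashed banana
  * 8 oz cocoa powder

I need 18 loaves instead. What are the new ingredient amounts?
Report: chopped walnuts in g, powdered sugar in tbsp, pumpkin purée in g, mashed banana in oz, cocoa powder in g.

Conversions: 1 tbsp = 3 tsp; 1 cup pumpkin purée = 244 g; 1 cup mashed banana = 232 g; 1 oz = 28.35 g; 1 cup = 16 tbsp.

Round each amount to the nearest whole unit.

chopped walnuts: 612 g; powdered sugar: 18 tbsp; pumpkin purée: 128 g; mashed banana: 39 oz; cocoa powder: 816 g

Scaling factor: 18/5 = 3.6.
chopped walnuts: 6 oz × 18/5 × 28.35 g/oz ≈ 612 g
powdered sugar: 5 tbsp × 18/5 = 18 tbsp
pumpkin purée: (2 tbsp + 1 tsp = 7/3 tbsp) × 18/5 ÷ 16 tbsp/cup × 244 g/cup ≈ 128 g
mashed banana: 4/3 cup × 18/5 × 232 g/cup ÷ 28.35 g/oz ≈ 39 oz
cocoa powder: 8 oz × 18/5 × 28.35 g/oz ≈ 816 g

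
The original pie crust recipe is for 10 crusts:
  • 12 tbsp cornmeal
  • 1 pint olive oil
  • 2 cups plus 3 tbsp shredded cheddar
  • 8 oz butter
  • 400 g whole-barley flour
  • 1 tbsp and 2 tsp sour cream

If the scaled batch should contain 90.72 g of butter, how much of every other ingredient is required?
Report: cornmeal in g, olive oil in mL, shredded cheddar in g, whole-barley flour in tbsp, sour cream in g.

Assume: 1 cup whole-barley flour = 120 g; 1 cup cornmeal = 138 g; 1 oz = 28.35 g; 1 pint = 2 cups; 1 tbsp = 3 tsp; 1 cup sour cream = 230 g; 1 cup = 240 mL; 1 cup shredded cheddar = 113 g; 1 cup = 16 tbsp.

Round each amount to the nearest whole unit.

cornmeal: 41 g; olive oil: 192 mL; shredded cheddar: 99 g; whole-barley flour: 21 tbsp; sour cream: 10 g

The original recipe has 226.8 g of butter, so the scaling factor is 90.72 ÷ 226.8 = 2/5 = 0.4.
cornmeal: 12 tbsp × 2/5 ÷ 16 tbsp/cup × 138 g/cup ≈ 41 g
olive oil: 1 pint × 2/5 × 2 cup/pint × 240 mL/cup = 192 mL
shredded cheddar: (2 cup + 3 tbsp = 2.1875 cup) × 2/5 × 113 g/cup ≈ 99 g
whole-barley flour: 400 g × 2/5 ÷ 120 g/cup × 16 tbsp/cup ≈ 21 tbsp
sour cream: (1 tbsp + 2 tsp = 5/3 tbsp) × 2/5 ÷ 16 tbsp/cup × 230 g/cup ≈ 10 g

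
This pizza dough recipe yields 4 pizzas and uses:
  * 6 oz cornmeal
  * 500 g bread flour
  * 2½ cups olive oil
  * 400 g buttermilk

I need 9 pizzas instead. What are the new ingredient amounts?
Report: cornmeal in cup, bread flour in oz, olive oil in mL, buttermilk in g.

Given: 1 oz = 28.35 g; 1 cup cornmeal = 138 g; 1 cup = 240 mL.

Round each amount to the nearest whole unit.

Scaling factor: 9/4 = 2.25.
cornmeal: 6 oz × 9/4 × 28.35 g/oz ÷ 138 g/cup ≈ 3 cup
bread flour: 500 g × 9/4 ÷ 28.35 g/oz ≈ 40 oz
olive oil: 2.5 cup × 9/4 × 240 mL/cup = 1350 mL
buttermilk: 400 g × 9/4 = 900 g

cornmeal: 3 cup; bread flour: 40 oz; olive oil: 1350 mL; buttermilk: 900 g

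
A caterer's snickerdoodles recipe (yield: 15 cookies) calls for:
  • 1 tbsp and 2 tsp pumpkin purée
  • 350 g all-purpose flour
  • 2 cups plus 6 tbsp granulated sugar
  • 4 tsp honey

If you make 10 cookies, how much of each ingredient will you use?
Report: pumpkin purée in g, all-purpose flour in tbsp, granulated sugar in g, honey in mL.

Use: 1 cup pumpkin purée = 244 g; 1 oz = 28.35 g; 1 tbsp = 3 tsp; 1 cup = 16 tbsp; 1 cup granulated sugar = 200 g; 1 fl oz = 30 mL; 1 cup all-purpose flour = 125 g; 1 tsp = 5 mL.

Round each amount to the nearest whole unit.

pumpkin purée: 17 g; all-purpose flour: 30 tbsp; granulated sugar: 317 g; honey: 13 mL

Scaling factor: 10/15 = 2/3.
pumpkin purée: (1 tbsp + 2 tsp = 5/3 tbsp) × 2/3 ÷ 16 tbsp/cup × 244 g/cup ≈ 17 g
all-purpose flour: 350 g × 2/3 ÷ 125 g/cup × 16 tbsp/cup ≈ 30 tbsp
granulated sugar: (2 cup + 6 tbsp = 2.375 cup) × 2/3 × 200 g/cup ≈ 317 g
honey: 4 tsp × 2/3 × 5 mL/tsp ≈ 13 mL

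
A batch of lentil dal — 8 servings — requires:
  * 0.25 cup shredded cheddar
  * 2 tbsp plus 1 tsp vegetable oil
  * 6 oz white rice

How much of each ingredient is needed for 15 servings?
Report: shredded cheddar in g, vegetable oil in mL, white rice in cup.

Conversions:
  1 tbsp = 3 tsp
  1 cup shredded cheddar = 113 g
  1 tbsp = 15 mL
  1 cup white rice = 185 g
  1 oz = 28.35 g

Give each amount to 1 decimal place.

shredded cheddar: 53.0 g; vegetable oil: 65.6 mL; white rice: 1.7 cup

Scaling factor: 15/8 = 1.875.
shredded cheddar: 0.25 cup × 15/8 × 113 g/cup ≈ 53.0 g
vegetable oil: (2 tbsp + 1 tsp = 7/3 tbsp) × 15/8 × 15 mL/tbsp ≈ 65.6 mL
white rice: 6 oz × 15/8 × 28.35 g/oz ÷ 185 g/cup ≈ 1.7 cup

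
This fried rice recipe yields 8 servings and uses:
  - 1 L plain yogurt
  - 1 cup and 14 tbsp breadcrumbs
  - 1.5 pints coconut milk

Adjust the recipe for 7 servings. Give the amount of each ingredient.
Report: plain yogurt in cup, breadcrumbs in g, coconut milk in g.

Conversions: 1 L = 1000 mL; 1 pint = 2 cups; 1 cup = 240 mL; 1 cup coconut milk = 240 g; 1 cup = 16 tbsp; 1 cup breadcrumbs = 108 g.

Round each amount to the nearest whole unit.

Scaling factor: 7/8 = 0.875.
plain yogurt: 1 L × 7/8 × 1000 mL/L ÷ 240 mL/cup ≈ 4 cup
breadcrumbs: (1 cup + 14 tbsp = 1.875 cup) × 7/8 × 108 g/cup ≈ 177 g
coconut milk: 1.5 pint × 7/8 × 2 cup/pint × 240 g/cup = 630 g

plain yogurt: 4 cup; breadcrumbs: 177 g; coconut milk: 630 g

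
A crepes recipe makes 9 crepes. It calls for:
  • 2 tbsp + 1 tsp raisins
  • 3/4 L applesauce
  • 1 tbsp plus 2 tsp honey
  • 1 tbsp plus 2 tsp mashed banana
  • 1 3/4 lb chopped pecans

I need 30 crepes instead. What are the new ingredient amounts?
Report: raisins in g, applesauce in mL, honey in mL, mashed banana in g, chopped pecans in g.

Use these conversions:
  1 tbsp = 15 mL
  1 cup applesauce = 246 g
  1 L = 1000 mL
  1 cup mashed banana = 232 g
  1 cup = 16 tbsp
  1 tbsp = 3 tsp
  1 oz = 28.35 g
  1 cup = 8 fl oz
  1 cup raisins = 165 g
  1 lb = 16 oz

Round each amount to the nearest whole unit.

raisins: 80 g; applesauce: 2500 mL; honey: 83 mL; mashed banana: 81 g; chopped pecans: 2646 g

Scaling factor: 30/9 = 10/3.
raisins: (2 tbsp + 1 tsp = 7/3 tbsp) × 10/3 ÷ 16 tbsp/cup × 165 g/cup ≈ 80 g
applesauce: 0.75 L × 10/3 × 1000 mL/L = 2500 mL
honey: (1 tbsp + 2 tsp = 5/3 tbsp) × 10/3 × 15 mL/tbsp ≈ 83 mL
mashed banana: (1 tbsp + 2 tsp = 5/3 tbsp) × 10/3 ÷ 16 tbsp/cup × 232 g/cup ≈ 81 g
chopped pecans: 1.75 lb × 10/3 × 16 oz/lb × 28.35 g/oz = 2646 g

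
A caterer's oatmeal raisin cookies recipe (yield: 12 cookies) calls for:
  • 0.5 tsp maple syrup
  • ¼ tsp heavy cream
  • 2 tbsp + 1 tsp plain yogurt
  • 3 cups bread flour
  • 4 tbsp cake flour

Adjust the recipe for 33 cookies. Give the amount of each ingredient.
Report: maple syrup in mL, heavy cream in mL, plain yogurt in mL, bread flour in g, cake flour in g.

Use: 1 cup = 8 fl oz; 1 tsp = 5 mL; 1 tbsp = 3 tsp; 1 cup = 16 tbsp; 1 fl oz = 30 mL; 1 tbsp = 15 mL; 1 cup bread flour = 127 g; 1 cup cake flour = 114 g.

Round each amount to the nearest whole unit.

Scaling factor: 33/12 = 11/4 = 2.75.
maple syrup: 0.5 tsp × 11/4 × 5 mL/tsp ≈ 7 mL
heavy cream: 0.25 tsp × 11/4 × 5 mL/tsp ≈ 3 mL
plain yogurt: (2 tbsp + 1 tsp = 7/3 tbsp) × 11/4 × 15 mL/tbsp ≈ 96 mL
bread flour: 3 cup × 11/4 × 127 g/cup ≈ 1048 g
cake flour: 4 tbsp × 11/4 ÷ 16 tbsp/cup × 114 g/cup ≈ 78 g

maple syrup: 7 mL; heavy cream: 3 mL; plain yogurt: 96 mL; bread flour: 1048 g; cake flour: 78 g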